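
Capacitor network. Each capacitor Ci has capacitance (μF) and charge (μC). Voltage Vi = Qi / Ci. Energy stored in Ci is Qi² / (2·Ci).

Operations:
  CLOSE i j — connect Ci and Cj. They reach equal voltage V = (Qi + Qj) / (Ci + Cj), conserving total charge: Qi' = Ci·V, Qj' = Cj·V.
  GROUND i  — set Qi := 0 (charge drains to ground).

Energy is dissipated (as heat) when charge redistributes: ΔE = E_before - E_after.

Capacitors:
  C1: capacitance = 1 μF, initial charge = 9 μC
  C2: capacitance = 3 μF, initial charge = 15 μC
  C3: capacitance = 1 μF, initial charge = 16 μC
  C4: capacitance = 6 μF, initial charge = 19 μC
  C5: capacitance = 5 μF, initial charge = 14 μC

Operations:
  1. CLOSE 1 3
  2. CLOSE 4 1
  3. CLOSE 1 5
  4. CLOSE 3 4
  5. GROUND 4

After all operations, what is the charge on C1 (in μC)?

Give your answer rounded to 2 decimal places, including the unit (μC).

Answer: 3.08 μC

Derivation:
Initial: C1(1μF, Q=9μC, V=9.00V), C2(3μF, Q=15μC, V=5.00V), C3(1μF, Q=16μC, V=16.00V), C4(6μF, Q=19μC, V=3.17V), C5(5μF, Q=14μC, V=2.80V)
Op 1: CLOSE 1-3: Q_total=25.00, C_total=2.00, V=12.50; Q1=12.50, Q3=12.50; dissipated=12.250
Op 2: CLOSE 4-1: Q_total=31.50, C_total=7.00, V=4.50; Q4=27.00, Q1=4.50; dissipated=37.333
Op 3: CLOSE 1-5: Q_total=18.50, C_total=6.00, V=3.08; Q1=3.08, Q5=15.42; dissipated=1.204
Op 4: CLOSE 3-4: Q_total=39.50, C_total=7.00, V=5.64; Q3=5.64, Q4=33.86; dissipated=27.429
Op 5: GROUND 4: Q4=0; energy lost=95.526
Final charges: Q1=3.08, Q2=15.00, Q3=5.64, Q4=0.00, Q5=15.42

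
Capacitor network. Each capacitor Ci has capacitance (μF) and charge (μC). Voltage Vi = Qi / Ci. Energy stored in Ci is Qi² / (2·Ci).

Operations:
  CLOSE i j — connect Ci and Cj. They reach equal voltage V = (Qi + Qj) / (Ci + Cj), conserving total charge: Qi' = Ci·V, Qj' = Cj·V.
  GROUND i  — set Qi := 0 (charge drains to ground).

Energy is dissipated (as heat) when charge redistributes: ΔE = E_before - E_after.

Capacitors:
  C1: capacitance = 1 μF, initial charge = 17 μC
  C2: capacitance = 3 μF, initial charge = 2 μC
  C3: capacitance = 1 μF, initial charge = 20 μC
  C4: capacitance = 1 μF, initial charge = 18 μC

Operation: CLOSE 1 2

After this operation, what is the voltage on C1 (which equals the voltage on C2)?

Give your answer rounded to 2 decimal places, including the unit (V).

Answer: 4.75 V

Derivation:
Initial: C1(1μF, Q=17μC, V=17.00V), C2(3μF, Q=2μC, V=0.67V), C3(1μF, Q=20μC, V=20.00V), C4(1μF, Q=18μC, V=18.00V)
Op 1: CLOSE 1-2: Q_total=19.00, C_total=4.00, V=4.75; Q1=4.75, Q2=14.25; dissipated=100.042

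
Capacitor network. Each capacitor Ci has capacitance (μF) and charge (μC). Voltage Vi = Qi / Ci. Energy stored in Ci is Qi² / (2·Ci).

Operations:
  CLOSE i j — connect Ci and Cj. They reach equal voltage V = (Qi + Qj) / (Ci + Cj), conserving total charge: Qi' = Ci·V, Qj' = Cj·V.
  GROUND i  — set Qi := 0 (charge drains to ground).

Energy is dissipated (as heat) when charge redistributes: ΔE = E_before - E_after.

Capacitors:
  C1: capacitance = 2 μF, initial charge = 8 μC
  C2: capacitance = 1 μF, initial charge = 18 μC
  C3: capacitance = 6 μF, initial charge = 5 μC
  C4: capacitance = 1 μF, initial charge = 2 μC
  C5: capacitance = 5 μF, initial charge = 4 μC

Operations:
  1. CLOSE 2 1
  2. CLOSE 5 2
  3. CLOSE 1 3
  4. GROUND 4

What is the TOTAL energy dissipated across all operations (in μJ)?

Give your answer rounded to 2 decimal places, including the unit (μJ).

Answer: 139.14 μJ

Derivation:
Initial: C1(2μF, Q=8μC, V=4.00V), C2(1μF, Q=18μC, V=18.00V), C3(6μF, Q=5μC, V=0.83V), C4(1μF, Q=2μC, V=2.00V), C5(5μF, Q=4μC, V=0.80V)
Op 1: CLOSE 2-1: Q_total=26.00, C_total=3.00, V=8.67; Q2=8.67, Q1=17.33; dissipated=65.333
Op 2: CLOSE 5-2: Q_total=12.67, C_total=6.00, V=2.11; Q5=10.56, Q2=2.11; dissipated=25.785
Op 3: CLOSE 1-3: Q_total=22.33, C_total=8.00, V=2.79; Q1=5.58, Q3=16.75; dissipated=46.021
Op 4: GROUND 4: Q4=0; energy lost=2.000
Total dissipated: 139.139 μJ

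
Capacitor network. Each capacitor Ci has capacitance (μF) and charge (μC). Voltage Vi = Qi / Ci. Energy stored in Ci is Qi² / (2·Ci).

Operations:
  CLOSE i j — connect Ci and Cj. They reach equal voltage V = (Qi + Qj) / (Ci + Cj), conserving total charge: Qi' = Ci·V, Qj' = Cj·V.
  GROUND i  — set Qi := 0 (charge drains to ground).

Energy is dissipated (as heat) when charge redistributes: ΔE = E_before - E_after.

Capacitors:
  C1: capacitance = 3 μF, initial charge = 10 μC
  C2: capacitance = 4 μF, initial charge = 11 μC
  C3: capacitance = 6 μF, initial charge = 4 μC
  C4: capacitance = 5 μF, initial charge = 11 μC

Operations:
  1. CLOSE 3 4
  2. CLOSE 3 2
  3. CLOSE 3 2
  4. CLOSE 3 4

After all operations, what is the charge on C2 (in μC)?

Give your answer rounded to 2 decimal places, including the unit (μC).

Initial: C1(3μF, Q=10μC, V=3.33V), C2(4μF, Q=11μC, V=2.75V), C3(6μF, Q=4μC, V=0.67V), C4(5μF, Q=11μC, V=2.20V)
Op 1: CLOSE 3-4: Q_total=15.00, C_total=11.00, V=1.36; Q3=8.18, Q4=6.82; dissipated=3.206
Op 2: CLOSE 3-2: Q_total=19.18, C_total=10.00, V=1.92; Q3=11.51, Q2=7.67; dissipated=2.306
Op 3: CLOSE 3-2: Q_total=19.18, C_total=10.00, V=1.92; Q3=11.51, Q2=7.67; dissipated=0.000
Op 4: CLOSE 3-4: Q_total=18.33, C_total=11.00, V=1.67; Q3=10.00, Q4=8.33; dissipated=0.419
Final charges: Q1=10.00, Q2=7.67, Q3=10.00, Q4=8.33

Answer: 7.67 μC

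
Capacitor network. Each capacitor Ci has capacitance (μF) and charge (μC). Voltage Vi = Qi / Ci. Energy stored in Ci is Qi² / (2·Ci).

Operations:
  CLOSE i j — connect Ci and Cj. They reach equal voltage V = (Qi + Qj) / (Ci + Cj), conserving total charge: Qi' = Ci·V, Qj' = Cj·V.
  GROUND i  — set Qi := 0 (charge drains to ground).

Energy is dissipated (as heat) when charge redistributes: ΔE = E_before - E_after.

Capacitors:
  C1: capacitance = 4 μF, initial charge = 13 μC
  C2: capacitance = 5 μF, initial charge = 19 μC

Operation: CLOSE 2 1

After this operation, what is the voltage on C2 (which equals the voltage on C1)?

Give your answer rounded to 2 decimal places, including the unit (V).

Answer: 3.56 V

Derivation:
Initial: C1(4μF, Q=13μC, V=3.25V), C2(5μF, Q=19μC, V=3.80V)
Op 1: CLOSE 2-1: Q_total=32.00, C_total=9.00, V=3.56; Q2=17.78, Q1=14.22; dissipated=0.336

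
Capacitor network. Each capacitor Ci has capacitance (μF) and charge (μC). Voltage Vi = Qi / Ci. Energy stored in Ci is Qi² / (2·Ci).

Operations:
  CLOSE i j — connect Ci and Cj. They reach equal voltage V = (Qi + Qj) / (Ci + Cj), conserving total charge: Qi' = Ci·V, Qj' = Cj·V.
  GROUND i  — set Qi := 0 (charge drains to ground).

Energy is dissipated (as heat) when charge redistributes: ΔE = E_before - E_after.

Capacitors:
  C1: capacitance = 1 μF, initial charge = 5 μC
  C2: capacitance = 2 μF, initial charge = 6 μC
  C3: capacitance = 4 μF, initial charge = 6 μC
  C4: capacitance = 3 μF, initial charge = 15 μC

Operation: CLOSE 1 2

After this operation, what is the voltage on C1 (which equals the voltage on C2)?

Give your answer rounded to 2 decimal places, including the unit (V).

Answer: 3.67 V

Derivation:
Initial: C1(1μF, Q=5μC, V=5.00V), C2(2μF, Q=6μC, V=3.00V), C3(4μF, Q=6μC, V=1.50V), C4(3μF, Q=15μC, V=5.00V)
Op 1: CLOSE 1-2: Q_total=11.00, C_total=3.00, V=3.67; Q1=3.67, Q2=7.33; dissipated=1.333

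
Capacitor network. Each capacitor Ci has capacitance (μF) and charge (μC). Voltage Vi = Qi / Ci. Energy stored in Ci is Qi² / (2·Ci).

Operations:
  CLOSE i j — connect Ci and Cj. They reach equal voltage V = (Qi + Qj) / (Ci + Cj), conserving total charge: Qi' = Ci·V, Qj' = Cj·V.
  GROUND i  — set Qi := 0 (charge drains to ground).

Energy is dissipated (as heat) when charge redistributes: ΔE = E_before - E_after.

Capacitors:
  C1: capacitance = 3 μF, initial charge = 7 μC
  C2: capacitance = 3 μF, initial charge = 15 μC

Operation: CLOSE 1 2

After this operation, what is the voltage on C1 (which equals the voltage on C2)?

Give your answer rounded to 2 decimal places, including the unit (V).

Initial: C1(3μF, Q=7μC, V=2.33V), C2(3μF, Q=15μC, V=5.00V)
Op 1: CLOSE 1-2: Q_total=22.00, C_total=6.00, V=3.67; Q1=11.00, Q2=11.00; dissipated=5.333

Answer: 3.67 V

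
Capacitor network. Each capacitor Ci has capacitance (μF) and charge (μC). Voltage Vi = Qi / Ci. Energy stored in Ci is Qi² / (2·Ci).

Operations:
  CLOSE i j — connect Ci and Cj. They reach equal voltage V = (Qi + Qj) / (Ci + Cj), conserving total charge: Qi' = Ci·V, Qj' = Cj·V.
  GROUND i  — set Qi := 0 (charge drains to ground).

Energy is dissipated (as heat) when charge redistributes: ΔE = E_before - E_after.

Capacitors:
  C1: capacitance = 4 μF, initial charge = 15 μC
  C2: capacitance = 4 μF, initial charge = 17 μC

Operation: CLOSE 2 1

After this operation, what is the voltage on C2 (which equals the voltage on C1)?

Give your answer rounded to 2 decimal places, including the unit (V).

Initial: C1(4μF, Q=15μC, V=3.75V), C2(4μF, Q=17μC, V=4.25V)
Op 1: CLOSE 2-1: Q_total=32.00, C_total=8.00, V=4.00; Q2=16.00, Q1=16.00; dissipated=0.250

Answer: 4.00 V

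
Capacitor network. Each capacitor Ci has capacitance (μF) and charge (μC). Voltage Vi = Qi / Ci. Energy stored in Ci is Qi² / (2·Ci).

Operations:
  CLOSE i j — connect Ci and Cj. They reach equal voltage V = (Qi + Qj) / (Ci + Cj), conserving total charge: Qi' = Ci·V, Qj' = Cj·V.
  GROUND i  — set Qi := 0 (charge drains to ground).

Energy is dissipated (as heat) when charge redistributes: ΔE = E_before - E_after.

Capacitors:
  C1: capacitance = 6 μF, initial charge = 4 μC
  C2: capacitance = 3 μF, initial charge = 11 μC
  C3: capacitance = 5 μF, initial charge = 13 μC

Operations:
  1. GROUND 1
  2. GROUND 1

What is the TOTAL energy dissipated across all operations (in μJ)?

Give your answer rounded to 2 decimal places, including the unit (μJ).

Initial: C1(6μF, Q=4μC, V=0.67V), C2(3μF, Q=11μC, V=3.67V), C3(5μF, Q=13μC, V=2.60V)
Op 1: GROUND 1: Q1=0; energy lost=1.333
Op 2: GROUND 1: Q1=0; energy lost=0.000
Total dissipated: 1.333 μJ

Answer: 1.33 μJ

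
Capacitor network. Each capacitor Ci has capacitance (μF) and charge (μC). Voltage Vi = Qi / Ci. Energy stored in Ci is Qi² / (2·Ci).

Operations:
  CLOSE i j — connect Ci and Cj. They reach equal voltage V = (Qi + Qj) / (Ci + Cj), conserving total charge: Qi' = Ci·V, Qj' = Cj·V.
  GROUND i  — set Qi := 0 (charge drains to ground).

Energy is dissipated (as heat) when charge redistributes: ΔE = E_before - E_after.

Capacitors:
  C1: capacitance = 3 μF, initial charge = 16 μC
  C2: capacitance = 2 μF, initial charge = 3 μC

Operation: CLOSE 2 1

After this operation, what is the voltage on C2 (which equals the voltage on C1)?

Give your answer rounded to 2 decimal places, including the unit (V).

Answer: 3.80 V

Derivation:
Initial: C1(3μF, Q=16μC, V=5.33V), C2(2μF, Q=3μC, V=1.50V)
Op 1: CLOSE 2-1: Q_total=19.00, C_total=5.00, V=3.80; Q2=7.60, Q1=11.40; dissipated=8.817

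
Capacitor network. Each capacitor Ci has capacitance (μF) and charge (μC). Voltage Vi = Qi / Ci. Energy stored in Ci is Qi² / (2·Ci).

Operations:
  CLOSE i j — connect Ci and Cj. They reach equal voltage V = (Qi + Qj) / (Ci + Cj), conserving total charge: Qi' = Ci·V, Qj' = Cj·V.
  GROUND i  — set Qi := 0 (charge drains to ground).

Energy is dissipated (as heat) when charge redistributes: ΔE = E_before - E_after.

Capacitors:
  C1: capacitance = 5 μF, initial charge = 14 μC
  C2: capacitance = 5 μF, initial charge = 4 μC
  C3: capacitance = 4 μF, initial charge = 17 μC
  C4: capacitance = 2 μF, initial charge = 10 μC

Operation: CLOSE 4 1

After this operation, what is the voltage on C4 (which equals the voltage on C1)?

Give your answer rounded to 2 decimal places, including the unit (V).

Initial: C1(5μF, Q=14μC, V=2.80V), C2(5μF, Q=4μC, V=0.80V), C3(4μF, Q=17μC, V=4.25V), C4(2μF, Q=10μC, V=5.00V)
Op 1: CLOSE 4-1: Q_total=24.00, C_total=7.00, V=3.43; Q4=6.86, Q1=17.14; dissipated=3.457

Answer: 3.43 V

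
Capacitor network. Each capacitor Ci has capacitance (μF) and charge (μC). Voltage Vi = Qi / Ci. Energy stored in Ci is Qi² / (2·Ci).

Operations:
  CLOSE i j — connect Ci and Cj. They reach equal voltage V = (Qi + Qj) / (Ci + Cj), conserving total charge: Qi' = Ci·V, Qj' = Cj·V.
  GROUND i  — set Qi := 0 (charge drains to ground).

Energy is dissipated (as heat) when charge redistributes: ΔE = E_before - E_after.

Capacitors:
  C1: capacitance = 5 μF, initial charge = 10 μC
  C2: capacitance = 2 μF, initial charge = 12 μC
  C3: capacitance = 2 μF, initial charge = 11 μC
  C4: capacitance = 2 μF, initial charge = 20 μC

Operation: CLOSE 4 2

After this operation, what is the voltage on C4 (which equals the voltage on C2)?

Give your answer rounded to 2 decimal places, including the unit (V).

Initial: C1(5μF, Q=10μC, V=2.00V), C2(2μF, Q=12μC, V=6.00V), C3(2μF, Q=11μC, V=5.50V), C4(2μF, Q=20μC, V=10.00V)
Op 1: CLOSE 4-2: Q_total=32.00, C_total=4.00, V=8.00; Q4=16.00, Q2=16.00; dissipated=8.000

Answer: 8.00 V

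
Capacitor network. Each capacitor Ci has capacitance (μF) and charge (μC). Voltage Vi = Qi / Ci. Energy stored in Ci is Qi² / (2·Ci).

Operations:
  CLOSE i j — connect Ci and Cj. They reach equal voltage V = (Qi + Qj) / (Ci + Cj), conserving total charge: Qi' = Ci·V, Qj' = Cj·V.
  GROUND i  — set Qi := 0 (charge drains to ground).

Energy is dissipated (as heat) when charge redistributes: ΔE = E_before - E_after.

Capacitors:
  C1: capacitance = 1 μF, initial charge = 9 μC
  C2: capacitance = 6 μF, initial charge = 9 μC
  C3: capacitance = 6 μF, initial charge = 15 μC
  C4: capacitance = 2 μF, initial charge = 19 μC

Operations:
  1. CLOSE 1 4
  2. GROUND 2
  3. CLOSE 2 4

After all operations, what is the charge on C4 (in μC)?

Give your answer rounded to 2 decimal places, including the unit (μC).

Answer: 4.67 μC

Derivation:
Initial: C1(1μF, Q=9μC, V=9.00V), C2(6μF, Q=9μC, V=1.50V), C3(6μF, Q=15μC, V=2.50V), C4(2μF, Q=19μC, V=9.50V)
Op 1: CLOSE 1-4: Q_total=28.00, C_total=3.00, V=9.33; Q1=9.33, Q4=18.67; dissipated=0.083
Op 2: GROUND 2: Q2=0; energy lost=6.750
Op 3: CLOSE 2-4: Q_total=18.67, C_total=8.00, V=2.33; Q2=14.00, Q4=4.67; dissipated=65.333
Final charges: Q1=9.33, Q2=14.00, Q3=15.00, Q4=4.67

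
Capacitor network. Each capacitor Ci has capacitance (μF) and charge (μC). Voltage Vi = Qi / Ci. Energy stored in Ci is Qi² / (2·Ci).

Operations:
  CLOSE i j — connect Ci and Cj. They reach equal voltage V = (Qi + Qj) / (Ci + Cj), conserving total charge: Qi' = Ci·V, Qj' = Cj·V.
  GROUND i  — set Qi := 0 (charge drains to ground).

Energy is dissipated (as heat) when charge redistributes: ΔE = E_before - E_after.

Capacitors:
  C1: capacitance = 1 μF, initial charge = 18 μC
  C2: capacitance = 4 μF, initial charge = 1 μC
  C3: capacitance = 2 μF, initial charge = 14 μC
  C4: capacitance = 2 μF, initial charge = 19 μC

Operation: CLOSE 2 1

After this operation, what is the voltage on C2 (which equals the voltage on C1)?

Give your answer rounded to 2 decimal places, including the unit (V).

Initial: C1(1μF, Q=18μC, V=18.00V), C2(4μF, Q=1μC, V=0.25V), C3(2μF, Q=14μC, V=7.00V), C4(2μF, Q=19μC, V=9.50V)
Op 1: CLOSE 2-1: Q_total=19.00, C_total=5.00, V=3.80; Q2=15.20, Q1=3.80; dissipated=126.025

Answer: 3.80 V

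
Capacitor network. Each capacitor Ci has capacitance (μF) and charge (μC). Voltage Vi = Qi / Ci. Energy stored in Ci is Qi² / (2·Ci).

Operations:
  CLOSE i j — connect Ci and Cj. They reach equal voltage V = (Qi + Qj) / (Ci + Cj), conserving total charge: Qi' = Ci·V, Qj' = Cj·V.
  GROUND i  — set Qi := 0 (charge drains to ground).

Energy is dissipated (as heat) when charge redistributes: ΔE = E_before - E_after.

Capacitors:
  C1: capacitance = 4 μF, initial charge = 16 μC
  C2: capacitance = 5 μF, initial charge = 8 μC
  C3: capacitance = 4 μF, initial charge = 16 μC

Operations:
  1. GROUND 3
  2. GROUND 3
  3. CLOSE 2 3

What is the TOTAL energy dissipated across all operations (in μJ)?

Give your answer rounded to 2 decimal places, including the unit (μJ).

Initial: C1(4μF, Q=16μC, V=4.00V), C2(5μF, Q=8μC, V=1.60V), C3(4μF, Q=16μC, V=4.00V)
Op 1: GROUND 3: Q3=0; energy lost=32.000
Op 2: GROUND 3: Q3=0; energy lost=0.000
Op 3: CLOSE 2-3: Q_total=8.00, C_total=9.00, V=0.89; Q2=4.44, Q3=3.56; dissipated=2.844
Total dissipated: 34.844 μJ

Answer: 34.84 μJ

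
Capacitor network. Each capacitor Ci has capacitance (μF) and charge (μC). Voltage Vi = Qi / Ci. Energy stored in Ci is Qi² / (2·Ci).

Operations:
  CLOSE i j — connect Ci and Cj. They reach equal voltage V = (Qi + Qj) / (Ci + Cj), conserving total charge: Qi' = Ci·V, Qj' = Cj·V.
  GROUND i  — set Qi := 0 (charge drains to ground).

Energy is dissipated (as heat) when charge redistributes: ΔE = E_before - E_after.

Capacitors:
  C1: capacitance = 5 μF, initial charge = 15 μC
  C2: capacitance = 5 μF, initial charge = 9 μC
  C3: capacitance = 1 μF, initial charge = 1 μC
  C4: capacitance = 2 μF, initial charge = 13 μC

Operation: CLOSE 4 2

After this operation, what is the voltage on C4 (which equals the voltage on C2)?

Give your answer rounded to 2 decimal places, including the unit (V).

Answer: 3.14 V

Derivation:
Initial: C1(5μF, Q=15μC, V=3.00V), C2(5μF, Q=9μC, V=1.80V), C3(1μF, Q=1μC, V=1.00V), C4(2μF, Q=13μC, V=6.50V)
Op 1: CLOSE 4-2: Q_total=22.00, C_total=7.00, V=3.14; Q4=6.29, Q2=15.71; dissipated=15.779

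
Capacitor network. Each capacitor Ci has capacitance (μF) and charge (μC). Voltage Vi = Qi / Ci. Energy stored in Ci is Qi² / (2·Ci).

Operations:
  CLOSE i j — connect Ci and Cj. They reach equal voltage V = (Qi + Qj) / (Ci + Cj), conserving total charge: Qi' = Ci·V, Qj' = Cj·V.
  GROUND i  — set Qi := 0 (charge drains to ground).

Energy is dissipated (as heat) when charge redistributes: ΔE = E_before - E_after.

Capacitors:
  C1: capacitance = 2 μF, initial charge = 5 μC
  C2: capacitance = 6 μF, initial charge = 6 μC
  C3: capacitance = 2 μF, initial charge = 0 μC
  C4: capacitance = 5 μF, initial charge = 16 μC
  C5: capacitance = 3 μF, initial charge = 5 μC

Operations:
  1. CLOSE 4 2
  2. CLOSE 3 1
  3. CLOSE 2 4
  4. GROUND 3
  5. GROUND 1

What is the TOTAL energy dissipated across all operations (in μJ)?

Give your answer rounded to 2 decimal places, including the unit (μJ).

Initial: C1(2μF, Q=5μC, V=2.50V), C2(6μF, Q=6μC, V=1.00V), C3(2μF, Q=0μC, V=0.00V), C4(5μF, Q=16μC, V=3.20V), C5(3μF, Q=5μC, V=1.67V)
Op 1: CLOSE 4-2: Q_total=22.00, C_total=11.00, V=2.00; Q4=10.00, Q2=12.00; dissipated=6.600
Op 2: CLOSE 3-1: Q_total=5.00, C_total=4.00, V=1.25; Q3=2.50, Q1=2.50; dissipated=3.125
Op 3: CLOSE 2-4: Q_total=22.00, C_total=11.00, V=2.00; Q2=12.00, Q4=10.00; dissipated=0.000
Op 4: GROUND 3: Q3=0; energy lost=1.562
Op 5: GROUND 1: Q1=0; energy lost=1.562
Total dissipated: 12.850 μJ

Answer: 12.85 μJ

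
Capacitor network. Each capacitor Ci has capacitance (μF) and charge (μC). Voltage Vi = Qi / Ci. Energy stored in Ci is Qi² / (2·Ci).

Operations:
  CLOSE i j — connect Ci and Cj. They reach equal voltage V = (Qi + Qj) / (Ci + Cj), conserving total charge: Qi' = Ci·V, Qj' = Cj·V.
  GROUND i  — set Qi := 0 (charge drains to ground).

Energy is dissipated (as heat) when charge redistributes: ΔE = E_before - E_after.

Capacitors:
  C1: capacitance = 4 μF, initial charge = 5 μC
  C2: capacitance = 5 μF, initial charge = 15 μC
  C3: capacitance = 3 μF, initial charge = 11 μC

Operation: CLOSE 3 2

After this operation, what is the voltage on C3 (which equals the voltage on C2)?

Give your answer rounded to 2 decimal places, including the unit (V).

Answer: 3.25 V

Derivation:
Initial: C1(4μF, Q=5μC, V=1.25V), C2(5μF, Q=15μC, V=3.00V), C3(3μF, Q=11μC, V=3.67V)
Op 1: CLOSE 3-2: Q_total=26.00, C_total=8.00, V=3.25; Q3=9.75, Q2=16.25; dissipated=0.417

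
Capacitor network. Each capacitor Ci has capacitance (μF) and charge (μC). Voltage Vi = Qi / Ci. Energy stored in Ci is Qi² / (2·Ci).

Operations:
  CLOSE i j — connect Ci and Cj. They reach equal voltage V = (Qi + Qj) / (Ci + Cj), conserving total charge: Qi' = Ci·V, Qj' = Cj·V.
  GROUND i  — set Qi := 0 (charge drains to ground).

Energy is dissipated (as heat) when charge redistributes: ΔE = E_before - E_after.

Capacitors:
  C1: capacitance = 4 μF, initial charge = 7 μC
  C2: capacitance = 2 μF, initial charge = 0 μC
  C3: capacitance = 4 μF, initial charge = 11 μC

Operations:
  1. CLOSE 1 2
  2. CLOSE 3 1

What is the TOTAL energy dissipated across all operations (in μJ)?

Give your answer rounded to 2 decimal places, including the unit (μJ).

Answer: 4.55 μJ

Derivation:
Initial: C1(4μF, Q=7μC, V=1.75V), C2(2μF, Q=0μC, V=0.00V), C3(4μF, Q=11μC, V=2.75V)
Op 1: CLOSE 1-2: Q_total=7.00, C_total=6.00, V=1.17; Q1=4.67, Q2=2.33; dissipated=2.042
Op 2: CLOSE 3-1: Q_total=15.67, C_total=8.00, V=1.96; Q3=7.83, Q1=7.83; dissipated=2.507
Total dissipated: 4.549 μJ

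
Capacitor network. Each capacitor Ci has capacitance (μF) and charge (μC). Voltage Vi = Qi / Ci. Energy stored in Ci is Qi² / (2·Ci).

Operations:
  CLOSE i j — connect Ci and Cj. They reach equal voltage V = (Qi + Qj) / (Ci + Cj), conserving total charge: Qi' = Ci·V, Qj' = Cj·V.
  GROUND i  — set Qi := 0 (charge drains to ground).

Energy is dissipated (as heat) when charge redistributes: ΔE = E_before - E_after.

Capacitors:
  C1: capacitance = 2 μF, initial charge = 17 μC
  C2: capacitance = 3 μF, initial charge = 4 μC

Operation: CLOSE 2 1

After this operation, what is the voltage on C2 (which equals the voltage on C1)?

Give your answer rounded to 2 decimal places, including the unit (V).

Initial: C1(2μF, Q=17μC, V=8.50V), C2(3μF, Q=4μC, V=1.33V)
Op 1: CLOSE 2-1: Q_total=21.00, C_total=5.00, V=4.20; Q2=12.60, Q1=8.40; dissipated=30.817

Answer: 4.20 V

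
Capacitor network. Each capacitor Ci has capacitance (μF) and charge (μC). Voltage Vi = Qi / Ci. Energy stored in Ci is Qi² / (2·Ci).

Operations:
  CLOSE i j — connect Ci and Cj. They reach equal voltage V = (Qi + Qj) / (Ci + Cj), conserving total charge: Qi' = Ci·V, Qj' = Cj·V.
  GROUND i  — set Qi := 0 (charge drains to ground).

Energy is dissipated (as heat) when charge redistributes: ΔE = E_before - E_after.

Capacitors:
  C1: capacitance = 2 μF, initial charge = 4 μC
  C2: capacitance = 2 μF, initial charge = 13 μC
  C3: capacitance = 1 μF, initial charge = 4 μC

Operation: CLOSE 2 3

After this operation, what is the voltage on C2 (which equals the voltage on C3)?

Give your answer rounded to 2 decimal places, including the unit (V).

Answer: 5.67 V

Derivation:
Initial: C1(2μF, Q=4μC, V=2.00V), C2(2μF, Q=13μC, V=6.50V), C3(1μF, Q=4μC, V=4.00V)
Op 1: CLOSE 2-3: Q_total=17.00, C_total=3.00, V=5.67; Q2=11.33, Q3=5.67; dissipated=2.083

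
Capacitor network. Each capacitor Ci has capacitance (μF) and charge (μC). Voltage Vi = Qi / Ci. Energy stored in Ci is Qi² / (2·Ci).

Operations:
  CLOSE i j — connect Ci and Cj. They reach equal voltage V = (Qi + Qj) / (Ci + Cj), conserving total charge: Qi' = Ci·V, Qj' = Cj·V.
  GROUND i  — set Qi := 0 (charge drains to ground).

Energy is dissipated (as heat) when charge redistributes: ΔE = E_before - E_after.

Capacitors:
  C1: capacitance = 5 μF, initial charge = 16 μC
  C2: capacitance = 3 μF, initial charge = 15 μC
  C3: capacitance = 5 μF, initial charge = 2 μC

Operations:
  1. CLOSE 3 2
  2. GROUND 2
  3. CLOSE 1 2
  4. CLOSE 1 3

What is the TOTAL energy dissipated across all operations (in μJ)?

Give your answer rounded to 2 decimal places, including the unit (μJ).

Initial: C1(5μF, Q=16μC, V=3.20V), C2(3μF, Q=15μC, V=5.00V), C3(5μF, Q=2μC, V=0.40V)
Op 1: CLOSE 3-2: Q_total=17.00, C_total=8.00, V=2.12; Q3=10.62, Q2=6.38; dissipated=19.837
Op 2: GROUND 2: Q2=0; energy lost=6.773
Op 3: CLOSE 1-2: Q_total=16.00, C_total=8.00, V=2.00; Q1=10.00, Q2=6.00; dissipated=9.600
Op 4: CLOSE 1-3: Q_total=20.62, C_total=10.00, V=2.06; Q1=10.31, Q3=10.31; dissipated=0.020
Total dissipated: 36.230 μJ

Answer: 36.23 μJ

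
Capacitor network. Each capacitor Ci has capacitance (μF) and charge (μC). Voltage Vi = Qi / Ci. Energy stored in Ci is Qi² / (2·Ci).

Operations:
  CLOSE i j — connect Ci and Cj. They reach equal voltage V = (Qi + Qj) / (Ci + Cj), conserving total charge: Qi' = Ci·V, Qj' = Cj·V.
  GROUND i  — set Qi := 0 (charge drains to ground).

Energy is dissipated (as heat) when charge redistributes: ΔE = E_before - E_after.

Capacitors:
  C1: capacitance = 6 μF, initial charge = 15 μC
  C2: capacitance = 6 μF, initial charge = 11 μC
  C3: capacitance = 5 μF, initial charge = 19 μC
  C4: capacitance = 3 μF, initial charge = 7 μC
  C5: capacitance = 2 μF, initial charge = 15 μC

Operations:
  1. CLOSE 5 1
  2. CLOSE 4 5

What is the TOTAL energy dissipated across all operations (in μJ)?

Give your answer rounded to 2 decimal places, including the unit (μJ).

Answer: 19.95 μJ

Derivation:
Initial: C1(6μF, Q=15μC, V=2.50V), C2(6μF, Q=11μC, V=1.83V), C3(5μF, Q=19μC, V=3.80V), C4(3μF, Q=7μC, V=2.33V), C5(2μF, Q=15μC, V=7.50V)
Op 1: CLOSE 5-1: Q_total=30.00, C_total=8.00, V=3.75; Q5=7.50, Q1=22.50; dissipated=18.750
Op 2: CLOSE 4-5: Q_total=14.50, C_total=5.00, V=2.90; Q4=8.70, Q5=5.80; dissipated=1.204
Total dissipated: 19.954 μJ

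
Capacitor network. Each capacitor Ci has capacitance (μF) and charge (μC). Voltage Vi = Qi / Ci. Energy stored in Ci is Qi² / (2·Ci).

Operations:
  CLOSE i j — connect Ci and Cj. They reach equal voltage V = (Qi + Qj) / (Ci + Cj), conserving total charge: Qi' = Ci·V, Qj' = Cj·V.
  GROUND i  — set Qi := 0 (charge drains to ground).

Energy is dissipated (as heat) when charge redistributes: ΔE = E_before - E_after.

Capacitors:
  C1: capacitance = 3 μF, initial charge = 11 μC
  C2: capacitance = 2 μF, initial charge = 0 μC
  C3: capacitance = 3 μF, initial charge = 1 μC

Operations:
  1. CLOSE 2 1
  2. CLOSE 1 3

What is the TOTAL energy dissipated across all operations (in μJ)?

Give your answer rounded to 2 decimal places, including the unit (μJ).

Initial: C1(3μF, Q=11μC, V=3.67V), C2(2μF, Q=0μC, V=0.00V), C3(3μF, Q=1μC, V=0.33V)
Op 1: CLOSE 2-1: Q_total=11.00, C_total=5.00, V=2.20; Q2=4.40, Q1=6.60; dissipated=8.067
Op 2: CLOSE 1-3: Q_total=7.60, C_total=6.00, V=1.27; Q1=3.80, Q3=3.80; dissipated=2.613
Total dissipated: 10.680 μJ

Answer: 10.68 μJ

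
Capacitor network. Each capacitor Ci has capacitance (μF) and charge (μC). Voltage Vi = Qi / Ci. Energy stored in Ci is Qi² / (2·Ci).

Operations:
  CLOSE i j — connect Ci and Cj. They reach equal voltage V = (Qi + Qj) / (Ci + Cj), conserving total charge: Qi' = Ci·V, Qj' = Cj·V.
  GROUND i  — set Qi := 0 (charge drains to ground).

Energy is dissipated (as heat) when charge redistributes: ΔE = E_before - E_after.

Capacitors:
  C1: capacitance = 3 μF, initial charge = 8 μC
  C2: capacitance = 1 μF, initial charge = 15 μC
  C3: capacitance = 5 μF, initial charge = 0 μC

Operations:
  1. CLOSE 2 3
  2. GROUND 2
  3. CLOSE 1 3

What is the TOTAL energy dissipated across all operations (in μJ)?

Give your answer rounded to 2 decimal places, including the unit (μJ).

Initial: C1(3μF, Q=8μC, V=2.67V), C2(1μF, Q=15μC, V=15.00V), C3(5μF, Q=0μC, V=0.00V)
Op 1: CLOSE 2-3: Q_total=15.00, C_total=6.00, V=2.50; Q2=2.50, Q3=12.50; dissipated=93.750
Op 2: GROUND 2: Q2=0; energy lost=3.125
Op 3: CLOSE 1-3: Q_total=20.50, C_total=8.00, V=2.56; Q1=7.69, Q3=12.81; dissipated=0.026
Total dissipated: 96.901 μJ

Answer: 96.90 μJ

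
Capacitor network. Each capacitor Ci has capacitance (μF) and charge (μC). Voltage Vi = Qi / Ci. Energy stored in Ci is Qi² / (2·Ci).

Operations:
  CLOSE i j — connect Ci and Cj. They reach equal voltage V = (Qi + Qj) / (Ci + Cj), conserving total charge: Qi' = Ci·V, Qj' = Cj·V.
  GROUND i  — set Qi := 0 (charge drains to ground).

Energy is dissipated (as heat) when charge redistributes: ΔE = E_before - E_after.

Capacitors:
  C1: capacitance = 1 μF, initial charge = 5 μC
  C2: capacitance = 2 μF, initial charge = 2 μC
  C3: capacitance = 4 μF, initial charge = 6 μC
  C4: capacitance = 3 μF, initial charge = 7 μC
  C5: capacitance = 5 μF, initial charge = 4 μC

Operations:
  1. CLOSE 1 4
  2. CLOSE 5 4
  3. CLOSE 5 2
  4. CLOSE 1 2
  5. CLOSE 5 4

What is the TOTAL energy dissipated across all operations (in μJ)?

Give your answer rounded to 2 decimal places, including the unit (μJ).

Initial: C1(1μF, Q=5μC, V=5.00V), C2(2μF, Q=2μC, V=1.00V), C3(4μF, Q=6μC, V=1.50V), C4(3μF, Q=7μC, V=2.33V), C5(5μF, Q=4μC, V=0.80V)
Op 1: CLOSE 1-4: Q_total=12.00, C_total=4.00, V=3.00; Q1=3.00, Q4=9.00; dissipated=2.667
Op 2: CLOSE 5-4: Q_total=13.00, C_total=8.00, V=1.62; Q5=8.12, Q4=4.88; dissipated=4.537
Op 3: CLOSE 5-2: Q_total=10.12, C_total=7.00, V=1.45; Q5=7.23, Q2=2.89; dissipated=0.279
Op 4: CLOSE 1-2: Q_total=5.89, C_total=3.00, V=1.96; Q1=1.96, Q2=3.93; dissipated=0.805
Op 5: CLOSE 5-4: Q_total=12.11, C_total=8.00, V=1.51; Q5=7.57, Q4=4.54; dissipated=0.030
Total dissipated: 8.318 μJ

Answer: 8.32 μJ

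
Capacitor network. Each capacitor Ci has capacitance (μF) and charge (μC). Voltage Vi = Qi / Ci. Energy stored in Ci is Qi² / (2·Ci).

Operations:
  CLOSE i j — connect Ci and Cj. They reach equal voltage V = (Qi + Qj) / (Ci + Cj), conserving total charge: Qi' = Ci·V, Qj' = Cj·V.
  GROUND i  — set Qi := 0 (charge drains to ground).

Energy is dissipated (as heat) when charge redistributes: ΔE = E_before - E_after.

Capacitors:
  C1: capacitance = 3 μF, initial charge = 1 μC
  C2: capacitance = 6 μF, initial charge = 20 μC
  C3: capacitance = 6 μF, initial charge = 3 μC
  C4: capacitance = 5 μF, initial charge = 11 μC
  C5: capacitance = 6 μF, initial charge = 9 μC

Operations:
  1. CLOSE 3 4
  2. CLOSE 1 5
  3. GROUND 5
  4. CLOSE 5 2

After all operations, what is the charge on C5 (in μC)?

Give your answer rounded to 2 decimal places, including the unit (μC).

Answer: 10.00 μC

Derivation:
Initial: C1(3μF, Q=1μC, V=0.33V), C2(6μF, Q=20μC, V=3.33V), C3(6μF, Q=3μC, V=0.50V), C4(5μF, Q=11μC, V=2.20V), C5(6μF, Q=9μC, V=1.50V)
Op 1: CLOSE 3-4: Q_total=14.00, C_total=11.00, V=1.27; Q3=7.64, Q4=6.36; dissipated=3.941
Op 2: CLOSE 1-5: Q_total=10.00, C_total=9.00, V=1.11; Q1=3.33, Q5=6.67; dissipated=1.361
Op 3: GROUND 5: Q5=0; energy lost=3.704
Op 4: CLOSE 5-2: Q_total=20.00, C_total=12.00, V=1.67; Q5=10.00, Q2=10.00; dissipated=16.667
Final charges: Q1=3.33, Q2=10.00, Q3=7.64, Q4=6.36, Q5=10.00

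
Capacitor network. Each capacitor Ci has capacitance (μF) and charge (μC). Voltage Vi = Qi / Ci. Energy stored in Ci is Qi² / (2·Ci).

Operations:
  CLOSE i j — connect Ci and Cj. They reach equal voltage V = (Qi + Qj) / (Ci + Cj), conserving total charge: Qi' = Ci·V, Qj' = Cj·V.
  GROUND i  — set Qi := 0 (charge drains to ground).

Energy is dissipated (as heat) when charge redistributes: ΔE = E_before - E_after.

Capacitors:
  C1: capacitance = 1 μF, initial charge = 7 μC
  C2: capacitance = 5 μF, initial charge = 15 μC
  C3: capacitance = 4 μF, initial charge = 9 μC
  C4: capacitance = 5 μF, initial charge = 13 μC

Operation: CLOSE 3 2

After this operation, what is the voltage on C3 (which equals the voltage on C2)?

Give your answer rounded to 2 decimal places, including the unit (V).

Initial: C1(1μF, Q=7μC, V=7.00V), C2(5μF, Q=15μC, V=3.00V), C3(4μF, Q=9μC, V=2.25V), C4(5μF, Q=13μC, V=2.60V)
Op 1: CLOSE 3-2: Q_total=24.00, C_total=9.00, V=2.67; Q3=10.67, Q2=13.33; dissipated=0.625

Answer: 2.67 V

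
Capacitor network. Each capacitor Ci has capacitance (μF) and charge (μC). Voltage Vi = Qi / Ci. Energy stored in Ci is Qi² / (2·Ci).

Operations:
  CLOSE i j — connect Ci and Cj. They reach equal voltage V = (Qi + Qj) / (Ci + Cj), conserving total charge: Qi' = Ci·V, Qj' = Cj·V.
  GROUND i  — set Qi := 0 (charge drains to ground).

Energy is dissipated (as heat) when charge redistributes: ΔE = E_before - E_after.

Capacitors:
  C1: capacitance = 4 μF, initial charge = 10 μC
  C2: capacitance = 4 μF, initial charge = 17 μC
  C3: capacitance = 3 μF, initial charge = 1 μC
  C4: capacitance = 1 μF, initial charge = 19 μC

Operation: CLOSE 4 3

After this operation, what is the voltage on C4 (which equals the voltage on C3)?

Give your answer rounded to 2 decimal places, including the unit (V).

Answer: 5.00 V

Derivation:
Initial: C1(4μF, Q=10μC, V=2.50V), C2(4μF, Q=17μC, V=4.25V), C3(3μF, Q=1μC, V=0.33V), C4(1μF, Q=19μC, V=19.00V)
Op 1: CLOSE 4-3: Q_total=20.00, C_total=4.00, V=5.00; Q4=5.00, Q3=15.00; dissipated=130.667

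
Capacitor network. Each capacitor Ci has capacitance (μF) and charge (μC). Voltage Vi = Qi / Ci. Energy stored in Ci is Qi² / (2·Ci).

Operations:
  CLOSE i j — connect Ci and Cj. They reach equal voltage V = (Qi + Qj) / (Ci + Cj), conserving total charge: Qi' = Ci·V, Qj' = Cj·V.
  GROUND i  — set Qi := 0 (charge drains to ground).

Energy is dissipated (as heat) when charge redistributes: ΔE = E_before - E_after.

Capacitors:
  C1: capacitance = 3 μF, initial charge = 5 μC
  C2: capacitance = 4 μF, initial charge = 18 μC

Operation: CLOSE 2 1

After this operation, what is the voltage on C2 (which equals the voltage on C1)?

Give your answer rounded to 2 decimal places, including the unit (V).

Initial: C1(3μF, Q=5μC, V=1.67V), C2(4μF, Q=18μC, V=4.50V)
Op 1: CLOSE 2-1: Q_total=23.00, C_total=7.00, V=3.29; Q2=13.14, Q1=9.86; dissipated=6.881

Answer: 3.29 V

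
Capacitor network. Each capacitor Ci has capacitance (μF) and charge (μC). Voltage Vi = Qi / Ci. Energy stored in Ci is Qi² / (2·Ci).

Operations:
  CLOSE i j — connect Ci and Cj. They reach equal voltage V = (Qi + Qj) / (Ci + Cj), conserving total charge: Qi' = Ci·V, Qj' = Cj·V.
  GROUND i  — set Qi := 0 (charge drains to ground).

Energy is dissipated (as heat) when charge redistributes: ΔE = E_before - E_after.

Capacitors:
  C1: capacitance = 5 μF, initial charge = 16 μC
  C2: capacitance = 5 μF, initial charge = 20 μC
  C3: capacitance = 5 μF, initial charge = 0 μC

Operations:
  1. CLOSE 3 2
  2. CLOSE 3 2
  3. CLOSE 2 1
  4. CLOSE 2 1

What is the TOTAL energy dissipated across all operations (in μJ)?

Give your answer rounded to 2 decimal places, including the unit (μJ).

Answer: 21.80 μJ

Derivation:
Initial: C1(5μF, Q=16μC, V=3.20V), C2(5μF, Q=20μC, V=4.00V), C3(5μF, Q=0μC, V=0.00V)
Op 1: CLOSE 3-2: Q_total=20.00, C_total=10.00, V=2.00; Q3=10.00, Q2=10.00; dissipated=20.000
Op 2: CLOSE 3-2: Q_total=20.00, C_total=10.00, V=2.00; Q3=10.00, Q2=10.00; dissipated=0.000
Op 3: CLOSE 2-1: Q_total=26.00, C_total=10.00, V=2.60; Q2=13.00, Q1=13.00; dissipated=1.800
Op 4: CLOSE 2-1: Q_total=26.00, C_total=10.00, V=2.60; Q2=13.00, Q1=13.00; dissipated=0.000
Total dissipated: 21.800 μJ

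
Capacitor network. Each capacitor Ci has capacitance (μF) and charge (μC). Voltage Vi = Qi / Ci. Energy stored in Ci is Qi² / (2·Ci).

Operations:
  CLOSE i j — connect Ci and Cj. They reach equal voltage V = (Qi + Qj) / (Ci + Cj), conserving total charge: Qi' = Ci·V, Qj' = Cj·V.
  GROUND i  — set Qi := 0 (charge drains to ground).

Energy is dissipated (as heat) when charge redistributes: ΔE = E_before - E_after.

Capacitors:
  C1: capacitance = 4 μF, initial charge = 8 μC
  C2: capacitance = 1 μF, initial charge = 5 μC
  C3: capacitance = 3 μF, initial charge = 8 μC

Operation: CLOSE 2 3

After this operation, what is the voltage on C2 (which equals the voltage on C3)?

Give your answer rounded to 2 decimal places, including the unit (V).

Initial: C1(4μF, Q=8μC, V=2.00V), C2(1μF, Q=5μC, V=5.00V), C3(3μF, Q=8μC, V=2.67V)
Op 1: CLOSE 2-3: Q_total=13.00, C_total=4.00, V=3.25; Q2=3.25, Q3=9.75; dissipated=2.042

Answer: 3.25 V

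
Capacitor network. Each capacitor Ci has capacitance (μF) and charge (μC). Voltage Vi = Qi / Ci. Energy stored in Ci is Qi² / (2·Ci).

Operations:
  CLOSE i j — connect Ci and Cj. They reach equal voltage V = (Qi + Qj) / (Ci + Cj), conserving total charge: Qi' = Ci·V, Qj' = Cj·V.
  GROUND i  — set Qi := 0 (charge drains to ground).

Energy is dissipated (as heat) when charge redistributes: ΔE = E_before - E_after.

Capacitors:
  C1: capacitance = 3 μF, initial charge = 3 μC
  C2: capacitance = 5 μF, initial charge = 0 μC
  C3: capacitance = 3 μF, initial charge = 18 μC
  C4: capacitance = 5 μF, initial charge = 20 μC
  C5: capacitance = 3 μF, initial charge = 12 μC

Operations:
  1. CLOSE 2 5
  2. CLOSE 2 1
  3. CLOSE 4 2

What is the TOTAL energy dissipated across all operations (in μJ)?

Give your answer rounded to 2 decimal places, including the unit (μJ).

Answer: 24.26 μJ

Derivation:
Initial: C1(3μF, Q=3μC, V=1.00V), C2(5μF, Q=0μC, V=0.00V), C3(3μF, Q=18μC, V=6.00V), C4(5μF, Q=20μC, V=4.00V), C5(3μF, Q=12μC, V=4.00V)
Op 1: CLOSE 2-5: Q_total=12.00, C_total=8.00, V=1.50; Q2=7.50, Q5=4.50; dissipated=15.000
Op 2: CLOSE 2-1: Q_total=10.50, C_total=8.00, V=1.31; Q2=6.56, Q1=3.94; dissipated=0.234
Op 3: CLOSE 4-2: Q_total=26.56, C_total=10.00, V=2.66; Q4=13.28, Q2=13.28; dissipated=9.028
Total dissipated: 24.263 μJ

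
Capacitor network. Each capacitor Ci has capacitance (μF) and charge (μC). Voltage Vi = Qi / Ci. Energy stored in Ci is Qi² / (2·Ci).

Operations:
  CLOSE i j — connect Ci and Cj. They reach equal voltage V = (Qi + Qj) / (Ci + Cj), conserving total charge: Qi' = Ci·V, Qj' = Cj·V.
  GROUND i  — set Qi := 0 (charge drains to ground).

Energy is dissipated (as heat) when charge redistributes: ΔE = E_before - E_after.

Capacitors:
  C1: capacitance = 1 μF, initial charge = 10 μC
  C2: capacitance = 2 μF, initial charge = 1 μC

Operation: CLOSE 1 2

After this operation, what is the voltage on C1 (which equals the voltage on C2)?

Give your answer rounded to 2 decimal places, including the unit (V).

Answer: 3.67 V

Derivation:
Initial: C1(1μF, Q=10μC, V=10.00V), C2(2μF, Q=1μC, V=0.50V)
Op 1: CLOSE 1-2: Q_total=11.00, C_total=3.00, V=3.67; Q1=3.67, Q2=7.33; dissipated=30.083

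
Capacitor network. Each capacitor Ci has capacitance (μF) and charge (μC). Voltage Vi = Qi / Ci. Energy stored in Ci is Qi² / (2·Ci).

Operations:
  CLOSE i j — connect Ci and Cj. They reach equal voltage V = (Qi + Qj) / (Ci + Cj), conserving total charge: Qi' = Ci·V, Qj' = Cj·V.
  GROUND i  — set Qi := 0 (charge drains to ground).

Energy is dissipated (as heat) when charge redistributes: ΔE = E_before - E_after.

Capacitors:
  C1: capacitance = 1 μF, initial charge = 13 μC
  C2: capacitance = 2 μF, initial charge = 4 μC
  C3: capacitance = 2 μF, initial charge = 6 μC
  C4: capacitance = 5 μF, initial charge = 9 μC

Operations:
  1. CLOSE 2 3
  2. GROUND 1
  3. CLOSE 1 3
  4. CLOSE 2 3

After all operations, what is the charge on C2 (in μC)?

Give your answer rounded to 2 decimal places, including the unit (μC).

Answer: 4.17 μC

Derivation:
Initial: C1(1μF, Q=13μC, V=13.00V), C2(2μF, Q=4μC, V=2.00V), C3(2μF, Q=6μC, V=3.00V), C4(5μF, Q=9μC, V=1.80V)
Op 1: CLOSE 2-3: Q_total=10.00, C_total=4.00, V=2.50; Q2=5.00, Q3=5.00; dissipated=0.500
Op 2: GROUND 1: Q1=0; energy lost=84.500
Op 3: CLOSE 1-3: Q_total=5.00, C_total=3.00, V=1.67; Q1=1.67, Q3=3.33; dissipated=2.083
Op 4: CLOSE 2-3: Q_total=8.33, C_total=4.00, V=2.08; Q2=4.17, Q3=4.17; dissipated=0.347
Final charges: Q1=1.67, Q2=4.17, Q3=4.17, Q4=9.00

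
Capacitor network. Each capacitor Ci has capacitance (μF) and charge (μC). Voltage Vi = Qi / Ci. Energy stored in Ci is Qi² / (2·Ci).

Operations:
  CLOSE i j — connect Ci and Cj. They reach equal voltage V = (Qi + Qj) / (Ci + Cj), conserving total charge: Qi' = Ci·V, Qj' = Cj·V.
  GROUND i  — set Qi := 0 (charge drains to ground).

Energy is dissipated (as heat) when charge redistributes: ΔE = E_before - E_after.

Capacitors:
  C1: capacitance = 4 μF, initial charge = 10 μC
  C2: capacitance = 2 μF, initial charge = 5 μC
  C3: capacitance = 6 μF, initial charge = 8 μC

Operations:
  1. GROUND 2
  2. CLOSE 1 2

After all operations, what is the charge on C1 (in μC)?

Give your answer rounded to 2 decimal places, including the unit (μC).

Answer: 6.67 μC

Derivation:
Initial: C1(4μF, Q=10μC, V=2.50V), C2(2μF, Q=5μC, V=2.50V), C3(6μF, Q=8μC, V=1.33V)
Op 1: GROUND 2: Q2=0; energy lost=6.250
Op 2: CLOSE 1-2: Q_total=10.00, C_total=6.00, V=1.67; Q1=6.67, Q2=3.33; dissipated=4.167
Final charges: Q1=6.67, Q2=3.33, Q3=8.00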